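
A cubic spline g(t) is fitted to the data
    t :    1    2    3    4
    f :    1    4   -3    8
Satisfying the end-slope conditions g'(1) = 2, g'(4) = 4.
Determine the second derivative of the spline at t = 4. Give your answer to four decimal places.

Write σ_i for g''(x_i). With h_i = 1, 1, 1 and divided differences Δ_i = 3, -7, 11, the continuity of g' gives the tridiagonal system
  1·σ_0 + 4·σ_1 + 1·σ_2 = 6(Δ_1 - Δ_0) = -60
  1·σ_1 + 4·σ_2 + 1·σ_3 = 6(Δ_2 - Δ_1) = 108
Clamped end conditions give two more equations: 2h_0·σ_0 + h_0·σ_1 = 6(Δ_0 - g'(1)) = 6 and h_2·σ_2 + 2h_2·σ_3 = 6(g'(4) - Δ_2) = -42.
Solving: σ_0 = 278/15, σ_1 = -466/15, σ_2 = 686/15, σ_3 = -658/15.

-43.8667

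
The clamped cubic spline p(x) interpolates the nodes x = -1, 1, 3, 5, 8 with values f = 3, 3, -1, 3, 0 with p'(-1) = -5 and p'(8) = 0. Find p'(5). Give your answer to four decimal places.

Write M_i for p''(x_i). With h_i = 2, 2, 2, 3 and divided differences Δ_i = 0, -2, 2, -1, the continuity of p' gives the tridiagonal system
  2·M_0 + 8·M_1 + 2·M_2 = 6(Δ_1 - Δ_0) = -12
  2·M_1 + 8·M_2 + 2·M_3 = 6(Δ_2 - Δ_1) = 24
  2·M_2 + 10·M_3 + 3·M_4 = 6(Δ_3 - Δ_2) = -18
Clamped end conditions give two more equations: 2h_0·M_0 + h_0·M_1 = 6(Δ_0 - p'(-1)) = 30 and h_3·M_3 + 2h_3·M_4 = 6(p'(8) - Δ_3) = 6.
Solving the tridiagonal system: M_0 = 1405/138, M_1 = -370/69, M_2 = 727/138, M_3 = -256/69, M_4 = 197/69.
On [5, 8], p'(x) = b_3 + 2c_3·(x - 5) + 3d_3·(x - 5)² with b_3 = Δ_3 - h_3(2M_3 + M_4)/6 = 59/46, c_3 = M_3/2 = -128/69, d_3 = (M_4 - M_3)/(6h_3) = 151/414. So p'(5) = 59/46.

1.2826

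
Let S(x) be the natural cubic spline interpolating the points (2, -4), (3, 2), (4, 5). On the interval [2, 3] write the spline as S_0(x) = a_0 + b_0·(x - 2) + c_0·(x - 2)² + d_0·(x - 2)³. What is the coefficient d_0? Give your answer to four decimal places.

With σ_i denoting the second derivative at x_i, h_i = 1, 1, and Δ_i = (y_(i+1) − y_i)/h_i = 6, 3:
  1·σ_0 + 4·σ_1 + 1·σ_2 = 6(Δ_1 - Δ_0) = -18
Natural end conditions: σ_0 = σ_2 = 0.
Solving: σ_0 = 0, σ_1 = -9/2, σ_2 = 0.
On [2, 3], with S_0(x) = a_0 + b_0·(x - 2) + c_0·(x - 2)² + d_0·(x - 2)³: c_0 = σ_0/2 = 0, d_0 = (σ_1 - σ_0)/(6h_0) = -3/4, b_0 = Δ_0 - h_0(2σ_0 + σ_1)/6 = 27/4.

-0.7500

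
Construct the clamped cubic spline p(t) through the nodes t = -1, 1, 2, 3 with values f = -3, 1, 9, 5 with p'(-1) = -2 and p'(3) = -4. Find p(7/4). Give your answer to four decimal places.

7.9034

With M_i denoting the second derivative at x_i, h_i = 2, 1, 1, and Δ_i = (y_(i+1) − y_i)/h_i = 2, 8, -4:
  2·M_0 + 6·M_1 + 1·M_2 = 6(Δ_1 - Δ_0) = 36
  1·M_1 + 4·M_2 + 1·M_3 = 6(Δ_2 - Δ_1) = -72
Clamped end conditions give two more equations: 2h_0·M_0 + h_0·M_1 = 6(Δ_0 - p'(-1)) = 24 and h_2·M_2 + 2h_2·M_3 = 6(p'(3) - Δ_2) = 0.
Hence M_0 = 14/11, M_1 = 104/11, M_2 = -256/11, M_3 = 128/11.
On [1, 2], p(t) = 1 + 96/11·(t - 1) + 52/11·(t - 1)² - 60/11·(t - 1)³.
With (t - 1) = 3/4: p(7/4) = 1391/176.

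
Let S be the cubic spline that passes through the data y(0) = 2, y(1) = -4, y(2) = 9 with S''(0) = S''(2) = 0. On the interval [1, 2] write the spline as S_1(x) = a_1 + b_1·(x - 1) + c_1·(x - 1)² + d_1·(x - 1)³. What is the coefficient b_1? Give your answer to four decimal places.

Put σ_i = S'' at the i-th knot. Here h = (1, 1) and Δ = (-6, 13), so the interior equations h_(i-1)·σ_(i-1) + 2(h_(i-1)+h_i)·σ_i + h_i·σ_(i+1) = 6(Δ_i − Δ_(i-1)) read
  1·σ_0 + 4·σ_1 + 1·σ_2 = 6(Δ_1 - Δ_0) = 114
Natural end conditions: σ_0 = σ_2 = 0.
Solving: σ_0 = 0, σ_1 = 57/2, σ_2 = 0.
On [1, 2], with S_1(x) = a_1 + b_1·(x - 1) + c_1·(x - 1)² + d_1·(x - 1)³: c_1 = σ_1/2 = 57/4, d_1 = (σ_2 - σ_1)/(6h_1) = -19/4, b_1 = Δ_1 - h_1(2σ_1 + σ_2)/6 = 7/2.

3.5000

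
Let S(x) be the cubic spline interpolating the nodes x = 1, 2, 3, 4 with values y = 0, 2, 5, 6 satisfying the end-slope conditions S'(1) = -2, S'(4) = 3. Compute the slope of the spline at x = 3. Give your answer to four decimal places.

Let σ_i = S''(x_i). Step sizes h_i = 1, 1, 1; slopes of the chords Δ_i = (y_(i+1) - y_i)/h_i = 2, 3, 1.
  1·σ_0 + 4·σ_1 + 1·σ_2 = 6(Δ_1 - Δ_0) = 6
  1·σ_1 + 4·σ_2 + 1·σ_3 = 6(Δ_2 - Δ_1) = -12
Clamped end conditions give two more equations: 2h_0·σ_0 + h_0·σ_1 = 6(Δ_0 - S'(1)) = 24 and h_2·σ_2 + 2h_2·σ_3 = 6(S'(4) - Δ_2) = 12.
Hence σ_0 = 182/15, σ_1 = -4/15, σ_2 = -76/15, σ_3 = 128/15.
On [3, 4], S'(x) = b_2 + 2c_2·(x - 3) + 3d_2·(x - 3)² with b_2 = Δ_2 - h_2(2σ_2 + σ_3)/6 = 19/15, c_2 = σ_2/2 = -38/15, d_2 = (σ_3 - σ_2)/(6h_2) = 34/15. So S'(3) = 19/15.

1.2667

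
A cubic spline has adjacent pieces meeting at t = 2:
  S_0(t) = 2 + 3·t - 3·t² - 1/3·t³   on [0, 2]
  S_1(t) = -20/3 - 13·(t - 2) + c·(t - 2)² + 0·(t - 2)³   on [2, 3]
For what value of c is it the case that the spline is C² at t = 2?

S_0''(t) = -6 - 2·t, so S_0''(2) = -10. On the right, S_1''(2) = 2c, so c = -5.

-5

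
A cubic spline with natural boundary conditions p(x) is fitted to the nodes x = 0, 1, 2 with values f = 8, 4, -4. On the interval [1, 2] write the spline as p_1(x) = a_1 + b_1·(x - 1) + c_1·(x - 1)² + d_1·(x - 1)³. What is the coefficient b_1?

-6

Put m_i = p'' at the i-th knot. Here h = (1, 1) and Δ = (-4, -8), so the interior equations h_(i-1)·m_(i-1) + 2(h_(i-1)+h_i)·m_i + h_i·m_(i+1) = 6(Δ_i − Δ_(i-1)) read
  1·m_0 + 4·m_1 + 1·m_2 = 6(Δ_1 - Δ_0) = -24
Natural end conditions: m_0 = m_2 = 0.
Forward elimination and back-substitution give m_0 = 0, m_1 = -6, m_2 = 0.
On [1, 2], with p_1(x) = a_1 + b_1·(x - 1) + c_1·(x - 1)² + d_1·(x - 1)³: c_1 = m_1/2 = -3, d_1 = (m_2 - m_1)/(6h_1) = 1, b_1 = Δ_1 - h_1(2m_1 + m_2)/6 = -6.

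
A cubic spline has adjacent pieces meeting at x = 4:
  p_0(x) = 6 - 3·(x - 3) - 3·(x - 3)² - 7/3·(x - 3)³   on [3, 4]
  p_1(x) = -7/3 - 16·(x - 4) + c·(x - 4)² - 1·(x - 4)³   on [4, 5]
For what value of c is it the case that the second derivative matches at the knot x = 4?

-10

p_0''(x) = -6 - 14·(x - 3), so p_0''(4) = -20. On the right, p_1''(4) = 2c, so c = -10.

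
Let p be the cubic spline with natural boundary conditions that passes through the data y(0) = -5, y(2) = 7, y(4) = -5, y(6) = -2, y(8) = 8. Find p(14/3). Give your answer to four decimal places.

Put σ_i = p'' at the i-th knot. Here h = (2, 2, 2, 2) and Δ = (6, -6, 3/2, 5), so the interior equations h_(i-1)·σ_(i-1) + 2(h_(i-1)+h_i)·σ_i + h_i·σ_(i+1) = 6(Δ_i − Δ_(i-1)) read
  2·σ_0 + 8·σ_1 + 2·σ_2 = 6(Δ_1 - Δ_0) = -72
  2·σ_1 + 8·σ_2 + 2·σ_3 = 6(Δ_2 - Δ_1) = 45
  2·σ_2 + 8·σ_3 + 2·σ_4 = 6(Δ_3 - Δ_2) = 21
Natural end conditions: σ_0 = σ_4 = 0.
Hence σ_0 = 0, σ_1 = -177/16, σ_2 = 33/4, σ_3 = 9/16, σ_4 = 0.
On [4, 6], p(x) = -5 - 67/16·(x - 4) + 33/8·(x - 4)² - 41/64·(x - 4)³.
With (x - 4) = 2/3: p(14/3) = -166/27.

-6.1481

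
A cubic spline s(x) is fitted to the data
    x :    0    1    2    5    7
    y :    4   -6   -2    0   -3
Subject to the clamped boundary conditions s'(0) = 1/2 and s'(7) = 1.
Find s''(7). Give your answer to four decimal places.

3.7429

With σ_i denoting the second derivative at x_i, h_i = 1, 1, 3, 2, and Δ_i = (y_(i+1) − y_i)/h_i = -10, 4, 2/3, -3/2:
  1·σ_0 + 4·σ_1 + 1·σ_2 = 6(Δ_1 - Δ_0) = 84
  1·σ_1 + 8·σ_2 + 3·σ_3 = 6(Δ_2 - Δ_1) = -20
  3·σ_2 + 10·σ_3 + 2·σ_4 = 6(Δ_3 - Δ_2) = -13
Clamped end conditions give two more equations: 2h_0·σ_0 + h_0·σ_1 = 6(Δ_0 - s'(0)) = -63 and h_3·σ_3 + 2h_3·σ_4 = 6(s'(7) - Δ_3) = 15.
Forward elimination and back-substitution give σ_0 = -13813/282, σ_1 = 4930/141, σ_2 = -1939/282, σ_3 = 2/141, σ_4 = 2111/564.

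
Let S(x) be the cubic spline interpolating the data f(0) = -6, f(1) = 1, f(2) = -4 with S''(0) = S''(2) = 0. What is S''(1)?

-18

Let M_i = S''(x_i). Step sizes h_i = 1, 1; slopes of the chords Δ_i = (y_(i+1) - y_i)/h_i = 7, -5.
  1·M_0 + 4·M_1 + 1·M_2 = 6(Δ_1 - Δ_0) = -72
Natural end conditions: M_0 = M_2 = 0.
Solving: M_0 = 0, M_1 = -18, M_2 = 0.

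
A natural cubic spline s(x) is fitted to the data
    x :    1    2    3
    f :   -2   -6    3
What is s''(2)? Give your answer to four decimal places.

19.5000

With m_i denoting the second derivative at x_i, h_i = 1, 1, and Δ_i = (y_(i+1) − y_i)/h_i = -4, 9:
  1·m_0 + 4·m_1 + 1·m_2 = 6(Δ_1 - Δ_0) = 78
Natural end conditions: m_0 = m_2 = 0.
Forward elimination and back-substitution give m_0 = 0, m_1 = 39/2, m_2 = 0.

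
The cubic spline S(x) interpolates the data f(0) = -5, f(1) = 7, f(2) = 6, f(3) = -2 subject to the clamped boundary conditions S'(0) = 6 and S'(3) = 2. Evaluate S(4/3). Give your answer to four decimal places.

8.8000

Put M_i = S'' at the i-th knot. Here h = (1, 1, 1) and Δ = (12, -1, -8), so the interior equations h_(i-1)·M_(i-1) + 2(h_(i-1)+h_i)·M_i + h_i·M_(i+1) = 6(Δ_i − Δ_(i-1)) read
  1·M_0 + 4·M_1 + 1·M_2 = 6(Δ_1 - Δ_0) = -78
  1·M_1 + 4·M_2 + 1·M_3 = 6(Δ_2 - Δ_1) = -42
Clamped end conditions give two more equations: 2h_0·M_0 + h_0·M_1 = 6(Δ_0 - S'(0)) = 36 and h_2·M_2 + 2h_2·M_3 = 6(S'(3) - Δ_2) = 60.
Solving: M_0 = 446/15, M_1 = -352/15, M_2 = -208/15, M_3 = 554/15.
On [1, 2], S(x) = 7 + 137/15·(x - 1) - 176/15·(x - 1)² + 8/5·(x - 1)³.
With (x - 1) = 1/3: S(4/3) = 44/5.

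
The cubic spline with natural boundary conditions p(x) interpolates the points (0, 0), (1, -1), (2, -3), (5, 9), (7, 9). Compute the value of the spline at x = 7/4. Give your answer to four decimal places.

Write m_i for p''(x_i). With h_i = 1, 1, 3, 2 and divided differences Δ_i = -1, -2, 4, 0, the continuity of p' gives the tridiagonal system
  1·m_0 + 4·m_1 + 1·m_2 = 6(Δ_1 - Δ_0) = -6
  1·m_1 + 8·m_2 + 3·m_3 = 6(Δ_2 - Δ_1) = 36
  3·m_2 + 10·m_3 + 2·m_4 = 6(Δ_3 - Δ_2) = -24
Natural end conditions: m_0 = m_4 = 0.
Solving the tridiagonal system: m_0 = 0, m_1 = -429/137, m_2 = 894/137, m_3 = -597/137, m_4 = 0.
On [1, 2], p(x) = -1 - 280/137·(x - 1) - 429/274·(x - 1)² + 441/274·(x - 1)³.
With (x - 1) = 3/4: p(7/4) = -47953/17536.

-2.7345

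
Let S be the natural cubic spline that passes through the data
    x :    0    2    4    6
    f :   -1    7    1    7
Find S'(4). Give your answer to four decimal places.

Write M_i for S''(x_i). With h_i = 2, 2, 2 and divided differences Δ_i = 4, -3, 3, the continuity of S' gives the tridiagonal system
  2·M_0 + 8·M_1 + 2·M_2 = 6(Δ_1 - Δ_0) = -42
  2·M_1 + 8·M_2 + 2·M_3 = 6(Δ_2 - Δ_1) = 36
Natural end conditions: M_0 = M_3 = 0.
Solving the tridiagonal system: M_0 = 0, M_1 = -34/5, M_2 = 31/5, M_3 = 0.
On [4, 6], S'(x) = b_2 + 2c_2·(x - 4) + 3d_2·(x - 4)² with b_2 = Δ_2 - h_2(2M_2 + M_3)/6 = -17/15, c_2 = M_2/2 = 31/10, d_2 = (M_3 - M_2)/(6h_2) = -31/60. So S'(4) = -17/15.

-1.1333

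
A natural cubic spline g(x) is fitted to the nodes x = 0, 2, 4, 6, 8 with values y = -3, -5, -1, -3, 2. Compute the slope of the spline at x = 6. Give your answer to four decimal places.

0.0893

Put m_i = g'' at the i-th knot. Here h = (2, 2, 2, 2) and Δ = (-1, 2, -1, 5/2), so the interior equations h_(i-1)·m_(i-1) + 2(h_(i-1)+h_i)·m_i + h_i·m_(i+1) = 6(Δ_i − Δ_(i-1)) read
  2·m_0 + 8·m_1 + 2·m_2 = 6(Δ_1 - Δ_0) = 18
  2·m_1 + 8·m_2 + 2·m_3 = 6(Δ_2 - Δ_1) = -18
  2·m_2 + 8·m_3 + 2·m_4 = 6(Δ_3 - Δ_2) = 21
Natural end conditions: m_0 = m_4 = 0.
Solving the tridiagonal system: m_0 = 0, m_1 = 363/112, m_2 = -111/28, m_3 = 405/112, m_4 = 0.
On [6, 8], g'(x) = b_3 + 2c_3·(x - 6) + 3d_3·(x - 6)² with b_3 = Δ_3 - h_3(2m_3 + m_4)/6 = 5/56, c_3 = m_3/2 = 405/224, d_3 = (m_4 - m_3)/(6h_3) = -135/448. So g'(6) = 5/56.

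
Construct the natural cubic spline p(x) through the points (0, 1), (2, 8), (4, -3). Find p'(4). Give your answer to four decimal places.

-7.7500

Write m_i for p''(x_i). With h_i = 2, 2 and divided differences Δ_i = 7/2, -11/2, the continuity of p' gives the tridiagonal system
  2·m_0 + 8·m_1 + 2·m_2 = 6(Δ_1 - Δ_0) = -54
Natural end conditions: m_0 = m_2 = 0.
Forward elimination and back-substitution give m_0 = 0, m_1 = -27/4, m_2 = 0.
On [2, 4], p'(x) = b_1 + 2c_1·(x - 2) + 3d_1·(x - 2)² with b_1 = Δ_1 - h_1(2m_1 + m_2)/6 = -1, c_1 = m_1/2 = -27/8, d_1 = (m_2 - m_1)/(6h_1) = 9/16. So p'(4) = -31/4.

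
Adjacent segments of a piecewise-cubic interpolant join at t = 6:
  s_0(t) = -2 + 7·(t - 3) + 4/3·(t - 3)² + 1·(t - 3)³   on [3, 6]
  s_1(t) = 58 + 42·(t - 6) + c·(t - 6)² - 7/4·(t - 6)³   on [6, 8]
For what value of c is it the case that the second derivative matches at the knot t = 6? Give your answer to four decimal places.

10.3333

s_0''(t) = 8/3 + 6·(t - 3), so s_0''(6) = 62/3. On the right, s_1''(6) = 2c, so c = 31/3.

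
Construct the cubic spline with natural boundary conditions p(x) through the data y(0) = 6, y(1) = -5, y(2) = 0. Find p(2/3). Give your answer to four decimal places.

-2.8148

With σ_i denoting the second derivative at x_i, h_i = 1, 1, and Δ_i = (y_(i+1) − y_i)/h_i = -11, 5:
  1·σ_0 + 4·σ_1 + 1·σ_2 = 6(Δ_1 - Δ_0) = 96
Natural end conditions: σ_0 = σ_2 = 0.
Hence σ_0 = 0, σ_1 = 24, σ_2 = 0.
On [0, 1], p(x) = 6 - 15·x + 0·x² + 4·x³.
With x = 2/3: p(2/3) = -76/27.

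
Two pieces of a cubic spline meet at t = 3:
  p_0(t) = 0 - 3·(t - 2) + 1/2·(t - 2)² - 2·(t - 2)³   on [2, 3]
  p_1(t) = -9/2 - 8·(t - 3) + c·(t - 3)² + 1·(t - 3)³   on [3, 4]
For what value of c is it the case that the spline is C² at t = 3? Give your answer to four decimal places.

p_0''(t) = 1 - 12·(t - 2), so p_0''(3) = -11. On the right, p_1''(3) = 2c, so c = -11/2.

-5.5000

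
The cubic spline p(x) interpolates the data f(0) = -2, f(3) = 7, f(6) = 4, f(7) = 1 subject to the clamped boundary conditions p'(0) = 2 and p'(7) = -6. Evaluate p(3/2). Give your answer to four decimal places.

With M_i denoting the second derivative at x_i, h_i = 3, 3, 1, and Δ_i = (y_(i+1) − y_i)/h_i = 3, -1, -3:
  3·M_0 + 12·M_1 + 3·M_2 = 6(Δ_1 - Δ_0) = -24
  3·M_1 + 8·M_2 + 1·M_3 = 6(Δ_2 - Δ_1) = -12
Clamped end conditions give two more equations: 2h_0·M_0 + h_0·M_1 = 6(Δ_0 - p'(0)) = 6 and h_2·M_2 + 2h_2·M_3 = 6(p'(7) - Δ_2) = -18.
Forward elimination and back-substitution give M_0 = 74/31, M_1 = -86/31, M_2 = 22/31, M_3 = -290/31.
On [0, 3], p(x) = -2 + 2·x + 37/31·x² - 80/279·x³.
With x = 3/2: p(3/2) = 337/124.

2.7177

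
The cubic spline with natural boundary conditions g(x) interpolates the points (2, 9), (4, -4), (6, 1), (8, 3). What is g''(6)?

Write σ_i for g''(x_i). With h_i = 2, 2, 2 and divided differences Δ_i = -13/2, 5/2, 1, the continuity of g' gives the tridiagonal system
  2·σ_0 + 8·σ_1 + 2·σ_2 = 6(Δ_1 - Δ_0) = 54
  2·σ_1 + 8·σ_2 + 2·σ_3 = 6(Δ_2 - Δ_1) = -9
Natural end conditions: σ_0 = σ_3 = 0.
Solving the tridiagonal system: σ_0 = 0, σ_1 = 15/2, σ_2 = -3, σ_3 = 0.

-3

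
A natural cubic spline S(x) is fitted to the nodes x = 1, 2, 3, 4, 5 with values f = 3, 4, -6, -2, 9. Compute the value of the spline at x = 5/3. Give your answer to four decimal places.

Let M_i = S''(x_i). Step sizes h_i = 1, 1, 1, 1; slopes of the chords Δ_i = (y_(i+1) - y_i)/h_i = 1, -10, 4, 11.
  1·M_0 + 4·M_1 + 1·M_2 = 6(Δ_1 - Δ_0) = -66
  1·M_1 + 4·M_2 + 1·M_3 = 6(Δ_2 - Δ_1) = 84
  1·M_2 + 4·M_3 + 1·M_4 = 6(Δ_3 - Δ_2) = 42
Natural end conditions: M_0 = M_4 = 0.
Solving: M_0 = 0, M_1 = -321/14, M_2 = 180/7, M_3 = 57/14, M_4 = 0.
On [1, 2], S(x) = 3 + 135/28·(x - 1) + 0·(x - 1)² - 107/28·(x - 1)³.
With (x - 1) = 2/3: S(5/3) = 1921/378.

5.0820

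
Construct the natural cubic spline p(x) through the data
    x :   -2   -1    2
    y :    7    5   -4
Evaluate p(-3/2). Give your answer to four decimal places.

Write M_i for p''(x_i). With h_i = 1, 3 and divided differences Δ_i = -2, -3, the continuity of p' gives the tridiagonal system
  1·M_0 + 8·M_1 + 3·M_2 = 6(Δ_1 - Δ_0) = -6
Natural end conditions: M_0 = M_2 = 0.
Hence M_0 = 0, M_1 = -3/4, M_2 = 0.
On [-2, -1], p(x) = 7 - 15/8·(x + 2) + 0·(x + 2)² - 1/8·(x + 2)³.
With (x + 2) = 1/2: p(-3/2) = 387/64.

6.0469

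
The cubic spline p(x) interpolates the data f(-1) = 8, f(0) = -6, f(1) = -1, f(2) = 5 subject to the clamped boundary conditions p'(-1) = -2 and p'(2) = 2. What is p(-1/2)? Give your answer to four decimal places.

1.8417

Write M_i for p''(x_i). With h_i = 1, 1, 1 and divided differences Δ_i = -14, 5, 6, the continuity of p' gives the tridiagonal system
  1·M_0 + 4·M_1 + 1·M_2 = 6(Δ_1 - Δ_0) = 114
  1·M_1 + 4·M_2 + 1·M_3 = 6(Δ_2 - Δ_1) = 6
Clamped end conditions give two more equations: 2h_0·M_0 + h_0·M_1 = 6(Δ_0 - p'(-1)) = -72 and h_2·M_2 + 2h_2·M_3 = 6(p'(2) - Δ_2) = -24.
Solving: M_0 = -878/15, M_1 = 676/15, M_2 = -116/15, M_3 = -122/15.
On [-1, 0], p(x) = 8 - 2·(x + 1) - 439/15·(x + 1)² + 259/15·(x + 1)³.
With (x + 1) = 1/2: p(-1/2) = 221/120.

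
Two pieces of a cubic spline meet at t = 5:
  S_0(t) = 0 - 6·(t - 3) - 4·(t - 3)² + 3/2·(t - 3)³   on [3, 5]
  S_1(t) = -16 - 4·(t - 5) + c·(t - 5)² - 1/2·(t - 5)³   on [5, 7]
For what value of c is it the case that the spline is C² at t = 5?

5

S_0''(t) = -8 + 9·(t - 3), so S_0''(5) = 10. On the right, S_1''(5) = 2c, so c = 5.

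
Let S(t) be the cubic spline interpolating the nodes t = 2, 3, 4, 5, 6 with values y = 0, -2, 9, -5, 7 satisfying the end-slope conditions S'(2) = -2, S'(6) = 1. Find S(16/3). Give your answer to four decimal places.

-2.0688

With M_i denoting the second derivative at x_i, h_i = 1, 1, 1, 1, and Δ_i = (y_(i+1) − y_i)/h_i = -2, 11, -14, 12:
  1·M_0 + 4·M_1 + 1·M_2 = 6(Δ_1 - Δ_0) = 78
  1·M_1 + 4·M_2 + 1·M_3 = 6(Δ_2 - Δ_1) = -150
  1·M_2 + 4·M_3 + 1·M_4 = 6(Δ_3 - Δ_2) = 156
Clamped end conditions give two more equations: 2h_0·M_0 + h_0·M_1 = 6(Δ_0 - S'(2)) = 0 and h_3·M_3 + 2h_3·M_4 = 6(S'(6) - Δ_3) = -66.
Solving: M_0 = -144/7, M_1 = 288/7, M_2 = -66, M_3 = 510/7, M_4 = -486/7.
On [5, 6], S(t) = -5 - 5/7·(t - 5) + 255/7·(t - 5)² - 166/7·(t - 5)³.
With (t - 5) = 1/3: S(16/3) = -391/189.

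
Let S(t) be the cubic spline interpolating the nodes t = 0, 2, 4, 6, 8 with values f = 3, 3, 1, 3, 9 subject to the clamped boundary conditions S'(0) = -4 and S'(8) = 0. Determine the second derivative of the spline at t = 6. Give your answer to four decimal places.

2.5357

Put M_i = S'' at the i-th knot. Here h = (2, 2, 2, 2) and Δ = (0, -1, 1, 3), so the interior equations h_(i-1)·M_(i-1) + 2(h_(i-1)+h_i)·M_i + h_i·M_(i+1) = 6(Δ_i − Δ_(i-1)) read
  2·M_0 + 8·M_1 + 2·M_2 = 6(Δ_1 - Δ_0) = -6
  2·M_1 + 8·M_2 + 2·M_3 = 6(Δ_2 - Δ_1) = 12
  2·M_2 + 8·M_3 + 2·M_4 = 6(Δ_3 - Δ_2) = 12
Clamped end conditions give two more equations: 2h_0·M_0 + h_0·M_1 = 6(Δ_0 - S'(0)) = 24 and h_3·M_3 + 2h_3·M_4 = 6(S'(8) - Δ_3) = -18.
Solving the tridiagonal system: M_0 = 421/56, M_1 = -85/28, M_2 = 13/8, M_3 = 71/28, M_4 = -323/56.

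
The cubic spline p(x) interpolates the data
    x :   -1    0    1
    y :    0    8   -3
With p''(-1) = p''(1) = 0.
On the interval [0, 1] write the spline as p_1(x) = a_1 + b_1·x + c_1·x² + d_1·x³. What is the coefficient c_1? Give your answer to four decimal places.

With σ_i denoting the second derivative at x_i, h_i = 1, 1, and Δ_i = (y_(i+1) − y_i)/h_i = 8, -11:
  1·σ_0 + 4·σ_1 + 1·σ_2 = 6(Δ_1 - Δ_0) = -114
Natural end conditions: σ_0 = σ_2 = 0.
Solving: σ_0 = 0, σ_1 = -57/2, σ_2 = 0.
On [0, 1], with p_1(x) = a_1 + b_1·x + c_1·x² + d_1·x³: c_1 = σ_1/2 = -57/4, d_1 = (σ_2 - σ_1)/(6h_1) = 19/4, b_1 = Δ_1 - h_1(2σ_1 + σ_2)/6 = -3/2.

-14.2500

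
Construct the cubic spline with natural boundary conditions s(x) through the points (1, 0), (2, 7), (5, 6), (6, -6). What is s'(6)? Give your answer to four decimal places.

-13.2970

Put M_i = s'' at the i-th knot. Here h = (1, 3, 1) and Δ = (7, -1/3, -12), so the interior equations h_(i-1)·M_(i-1) + 2(h_(i-1)+h_i)·M_i + h_i·M_(i+1) = 6(Δ_i − Δ_(i-1)) read
  1·M_0 + 8·M_1 + 3·M_2 = 6(Δ_1 - Δ_0) = -44
  3·M_1 + 8·M_2 + 1·M_3 = 6(Δ_2 - Δ_1) = -70
Natural end conditions: M_0 = M_3 = 0.
Solving the tridiagonal system: M_0 = 0, M_1 = -142/55, M_2 = -428/55, M_3 = 0.
On [5, 6], s'(x) = b_2 + 2c_2·(x - 5) + 3d_2·(x - 5)² with b_2 = Δ_2 - h_2(2M_2 + M_3)/6 = -1552/165, c_2 = M_2/2 = -214/55, d_2 = (M_3 - M_2)/(6h_2) = 214/165. So s'(6) = -2194/165.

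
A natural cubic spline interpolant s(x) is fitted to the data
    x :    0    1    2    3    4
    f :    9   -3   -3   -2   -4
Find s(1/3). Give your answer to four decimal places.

With M_i denoting the second derivative at x_i, h_i = 1, 1, 1, 1, and Δ_i = (y_(i+1) − y_i)/h_i = -12, 0, 1, -2:
  1·M_0 + 4·M_1 + 1·M_2 = 6(Δ_1 - Δ_0) = 72
  1·M_1 + 4·M_2 + 1·M_3 = 6(Δ_2 - Δ_1) = 6
  1·M_2 + 4·M_3 + 1·M_4 = 6(Δ_3 - Δ_2) = -18
Natural end conditions: M_0 = M_4 = 0.
Solving the tridiagonal system: M_0 = 0, M_1 = 519/28, M_2 = -15/7, M_3 = -111/28, M_4 = 0.
On [0, 1], s(x) = 9 - 845/56·x + 0·x² + 173/56·x³.
With x = 1/3: s(1/3) = 772/189.

4.0847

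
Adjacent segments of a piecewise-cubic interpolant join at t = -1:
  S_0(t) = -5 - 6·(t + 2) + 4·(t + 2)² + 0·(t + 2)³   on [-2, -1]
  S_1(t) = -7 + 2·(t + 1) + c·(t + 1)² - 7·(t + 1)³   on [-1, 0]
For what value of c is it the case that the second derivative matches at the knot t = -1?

4

S_0''(t) = 8 + 0·(t + 2), so S_0''(-1) = 8. On the right, S_1''(-1) = 2c, so c = 4.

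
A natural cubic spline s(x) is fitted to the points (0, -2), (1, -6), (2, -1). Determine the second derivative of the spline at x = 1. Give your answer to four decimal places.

13.5000

With M_i denoting the second derivative at x_i, h_i = 1, 1, and Δ_i = (y_(i+1) − y_i)/h_i = -4, 5:
  1·M_0 + 4·M_1 + 1·M_2 = 6(Δ_1 - Δ_0) = 54
Natural end conditions: M_0 = M_2 = 0.
Solving: M_0 = 0, M_1 = 27/2, M_2 = 0.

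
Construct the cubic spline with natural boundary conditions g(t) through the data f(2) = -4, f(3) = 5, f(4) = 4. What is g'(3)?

4

With M_i denoting the second derivative at x_i, h_i = 1, 1, and Δ_i = (y_(i+1) − y_i)/h_i = 9, -1:
  1·M_0 + 4·M_1 + 1·M_2 = 6(Δ_1 - Δ_0) = -60
Natural end conditions: M_0 = M_2 = 0.
Hence M_0 = 0, M_1 = -15, M_2 = 0.
On [3, 4], g'(t) = b_1 + 2c_1·(t - 3) + 3d_1·(t - 3)² with b_1 = Δ_1 - h_1(2M_1 + M_2)/6 = 4, c_1 = M_1/2 = -15/2, d_1 = (M_2 - M_1)/(6h_1) = 5/2. So g'(3) = 4.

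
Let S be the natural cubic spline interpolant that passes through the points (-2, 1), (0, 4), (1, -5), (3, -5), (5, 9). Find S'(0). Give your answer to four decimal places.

-6.6250

Write σ_i for S''(x_i). With h_i = 2, 1, 2, 2 and divided differences Δ_i = 3/2, -9, 0, 7, the continuity of S' gives the tridiagonal system
  2·σ_0 + 6·σ_1 + 1·σ_2 = 6(Δ_1 - Δ_0) = -63
  1·σ_1 + 6·σ_2 + 2·σ_3 = 6(Δ_2 - Δ_1) = 54
  2·σ_2 + 8·σ_3 + 2·σ_4 = 6(Δ_3 - Δ_2) = 42
Natural end conditions: σ_0 = σ_4 = 0.
Forward elimination and back-substitution give σ_0 = 0, σ_1 = -195/16, σ_2 = 81/8, σ_3 = 87/32, σ_4 = 0.
On [0, 1], S'(t) = b_1 + 2c_1·t + 3d_1·t² with b_1 = Δ_1 - h_1(2σ_1 + σ_2)/6 = -53/8, c_1 = σ_1/2 = -195/32, d_1 = (σ_2 - σ_1)/(6h_1) = 119/32. So S'(0) = -53/8.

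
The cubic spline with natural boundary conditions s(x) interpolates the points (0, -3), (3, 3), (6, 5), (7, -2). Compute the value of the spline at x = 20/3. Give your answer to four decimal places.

Put M_i = s'' at the i-th knot. Here h = (3, 3, 1) and Δ = (2, 2/3, -7), so the interior equations h_(i-1)·M_(i-1) + 2(h_(i-1)+h_i)·M_i + h_i·M_(i+1) = 6(Δ_i − Δ_(i-1)) read
  3·M_0 + 12·M_1 + 3·M_2 = 6(Δ_1 - Δ_0) = -8
  3·M_1 + 8·M_2 + 1·M_3 = 6(Δ_2 - Δ_1) = -46
Natural end conditions: M_0 = M_3 = 0.
Hence M_0 = 0, M_1 = 74/87, M_2 = -176/29, M_3 = 0.
On [6, 7], s(x) = 5 - 433/87·(x - 6) - 88/29·(x - 6)² + 88/87·(x - 6)³.
With (x - 6) = 2/3: s(20/3) = 1487/2349.

0.6330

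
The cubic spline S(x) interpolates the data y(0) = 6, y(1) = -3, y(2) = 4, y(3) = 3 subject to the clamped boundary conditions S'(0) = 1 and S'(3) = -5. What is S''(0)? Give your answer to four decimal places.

Let M_i = S''(x_i). Step sizes h_i = 1, 1, 1; slopes of the chords Δ_i = (y_(i+1) - y_i)/h_i = -9, 7, -1.
  1·M_0 + 4·M_1 + 1·M_2 = 6(Δ_1 - Δ_0) = 96
  1·M_1 + 4·M_2 + 1·M_3 = 6(Δ_2 - Δ_1) = -48
Clamped end conditions give two more equations: 2h_0·M_0 + h_0·M_1 = 6(Δ_0 - S'(0)) = -60 and h_2·M_2 + 2h_2·M_3 = 6(S'(3) - Δ_2) = -24.
Solving: M_0 = -256/5, M_1 = 212/5, M_2 = -112/5, M_3 = -4/5.

-51.2000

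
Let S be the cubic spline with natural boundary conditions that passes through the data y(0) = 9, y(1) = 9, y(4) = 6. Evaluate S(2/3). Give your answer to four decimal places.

9.0463

Let m_i = S''(x_i). Step sizes h_i = 1, 3; slopes of the chords Δ_i = (y_(i+1) - y_i)/h_i = 0, -1.
  1·m_0 + 8·m_1 + 3·m_2 = 6(Δ_1 - Δ_0) = -6
Natural end conditions: m_0 = m_2 = 0.
Solving the tridiagonal system: m_0 = 0, m_1 = -3/4, m_2 = 0.
On [0, 1], S(x) = 9 + 1/8·x + 0·x² - 1/8·x³.
With x = 2/3: S(2/3) = 977/108.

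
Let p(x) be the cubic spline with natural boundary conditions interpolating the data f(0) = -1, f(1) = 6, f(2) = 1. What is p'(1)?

1

Let m_i = p''(x_i). Step sizes h_i = 1, 1; slopes of the chords Δ_i = (y_(i+1) - y_i)/h_i = 7, -5.
  1·m_0 + 4·m_1 + 1·m_2 = 6(Δ_1 - Δ_0) = -72
Natural end conditions: m_0 = m_2 = 0.
Hence m_0 = 0, m_1 = -18, m_2 = 0.
On [1, 2], p'(x) = b_1 + 2c_1·(x - 1) + 3d_1·(x - 1)² with b_1 = Δ_1 - h_1(2m_1 + m_2)/6 = 1, c_1 = m_1/2 = -9, d_1 = (m_2 - m_1)/(6h_1) = 3. So p'(1) = 1.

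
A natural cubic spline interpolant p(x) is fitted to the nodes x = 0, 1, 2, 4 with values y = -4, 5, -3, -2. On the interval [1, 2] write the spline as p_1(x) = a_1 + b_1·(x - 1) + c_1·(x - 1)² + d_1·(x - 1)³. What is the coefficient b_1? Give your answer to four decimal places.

-0.6087

With M_i denoting the second derivative at x_i, h_i = 1, 1, 2, and Δ_i = (y_(i+1) − y_i)/h_i = 9, -8, 1/2:
  1·M_0 + 4·M_1 + 1·M_2 = 6(Δ_1 - Δ_0) = -102
  1·M_1 + 6·M_2 + 2·M_3 = 6(Δ_2 - Δ_1) = 51
Natural end conditions: M_0 = M_3 = 0.
Solving the tridiagonal system: M_0 = 0, M_1 = -663/23, M_2 = 306/23, M_3 = 0.
On [1, 2], with p_1(x) = a_1 + b_1·(x - 1) + c_1·(x - 1)² + d_1·(x - 1)³: c_1 = M_1/2 = -663/46, d_1 = (M_2 - M_1)/(6h_1) = 323/46, b_1 = Δ_1 - h_1(2M_1 + M_2)/6 = -14/23.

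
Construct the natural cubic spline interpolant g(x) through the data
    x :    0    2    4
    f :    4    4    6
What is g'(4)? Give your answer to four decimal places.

Put M_i = g'' at the i-th knot. Here h = (2, 2) and Δ = (0, 1), so the interior equations h_(i-1)·M_(i-1) + 2(h_(i-1)+h_i)·M_i + h_i·M_(i+1) = 6(Δ_i − Δ_(i-1)) read
  2·M_0 + 8·M_1 + 2·M_2 = 6(Δ_1 - Δ_0) = 6
Natural end conditions: M_0 = M_2 = 0.
Solving the tridiagonal system: M_0 = 0, M_1 = 3/4, M_2 = 0.
On [2, 4], g'(x) = b_1 + 2c_1·(x - 2) + 3d_1·(x - 2)² with b_1 = Δ_1 - h_1(2M_1 + M_2)/6 = 1/2, c_1 = M_1/2 = 3/8, d_1 = (M_2 - M_1)/(6h_1) = -1/16. So g'(4) = 5/4.

1.2500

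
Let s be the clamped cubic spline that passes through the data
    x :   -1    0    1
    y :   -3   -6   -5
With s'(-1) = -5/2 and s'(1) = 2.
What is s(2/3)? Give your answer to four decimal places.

Put M_i = s'' at the i-th knot. Here h = (1, 1) and Δ = (-3, 1), so the interior equations h_(i-1)·M_(i-1) + 2(h_(i-1)+h_i)·M_i + h_i·M_(i+1) = 6(Δ_i − Δ_(i-1)) read
  1·M_0 + 4·M_1 + 1·M_2 = 6(Δ_1 - Δ_0) = 24
Clamped end conditions give two more equations: 2h_0·M_0 + h_0·M_1 = 6(Δ_0 - s'(-1)) = -3 and h_1·M_1 + 2h_1·M_2 = 6(s'(1) - Δ_1) = 6.
Solving: M_0 = -21/4, M_1 = 15/2, M_2 = -3/4.
On [0, 1], s(x) = -6 - 11/8·x + 15/4·x² - 11/8·x³.
With x = 2/3: s(2/3) = -611/108.

-5.6574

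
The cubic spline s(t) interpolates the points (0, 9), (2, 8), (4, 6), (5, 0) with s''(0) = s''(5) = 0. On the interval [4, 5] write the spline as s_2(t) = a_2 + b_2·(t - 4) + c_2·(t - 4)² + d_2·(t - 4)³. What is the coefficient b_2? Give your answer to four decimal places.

Put σ_i = s'' at the i-th knot. Here h = (2, 2, 1) and Δ = (-1/2, -1, -6), so the interior equations h_(i-1)·σ_(i-1) + 2(h_(i-1)+h_i)·σ_i + h_i·σ_(i+1) = 6(Δ_i − Δ_(i-1)) read
  2·σ_0 + 8·σ_1 + 2·σ_2 = 6(Δ_1 - Δ_0) = -3
  2·σ_1 + 6·σ_2 + 1·σ_3 = 6(Δ_2 - Δ_1) = -30
Natural end conditions: σ_0 = σ_3 = 0.
Solving the tridiagonal system: σ_0 = 0, σ_1 = 21/22, σ_2 = -117/22, σ_3 = 0.
On [4, 5], with s_2(t) = a_2 + b_2·(t - 4) + c_2·(t - 4)² + d_2·(t - 4)³: c_2 = σ_2/2 = -117/44, d_2 = (σ_3 - σ_2)/(6h_2) = 39/44, b_2 = Δ_2 - h_2(2σ_2 + σ_3)/6 = -93/22.

-4.2273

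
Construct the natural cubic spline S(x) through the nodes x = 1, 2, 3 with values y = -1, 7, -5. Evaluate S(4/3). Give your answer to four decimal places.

Let M_i = S''(x_i). Step sizes h_i = 1, 1; slopes of the chords Δ_i = (y_(i+1) - y_i)/h_i = 8, -12.
  1·M_0 + 4·M_1 + 1·M_2 = 6(Δ_1 - Δ_0) = -120
Natural end conditions: M_0 = M_2 = 0.
Forward elimination and back-substitution give M_0 = 0, M_1 = -30, M_2 = 0.
On [1, 2], S(x) = -1 + 13·(x - 1) + 0·(x - 1)² - 5·(x - 1)³.
With (x - 1) = 1/3: S(4/3) = 85/27.

3.1481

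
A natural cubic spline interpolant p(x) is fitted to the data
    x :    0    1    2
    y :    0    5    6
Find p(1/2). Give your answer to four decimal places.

With M_i denoting the second derivative at x_i, h_i = 1, 1, and Δ_i = (y_(i+1) − y_i)/h_i = 5, 1:
  1·M_0 + 4·M_1 + 1·M_2 = 6(Δ_1 - Δ_0) = -24
Natural end conditions: M_0 = M_2 = 0.
Solving the tridiagonal system: M_0 = 0, M_1 = -6, M_2 = 0.
On [0, 1], p(x) = 0 + 6·x + 0·x² - 1·x³.
With x = 1/2: p(1/2) = 23/8.

2.8750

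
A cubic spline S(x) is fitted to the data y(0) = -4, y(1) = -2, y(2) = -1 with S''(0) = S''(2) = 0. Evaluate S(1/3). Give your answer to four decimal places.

Write M_i for S''(x_i). With h_i = 1, 1 and divided differences Δ_i = 2, 1, the continuity of S' gives the tridiagonal system
  1·M_0 + 4·M_1 + 1·M_2 = 6(Δ_1 - Δ_0) = -6
Natural end conditions: M_0 = M_2 = 0.
Solving: M_0 = 0, M_1 = -3/2, M_2 = 0.
On [0, 1], S(x) = -4 + 9/4·x + 0·x² - 1/4·x³.
With x = 1/3: S(1/3) = -88/27.

-3.2593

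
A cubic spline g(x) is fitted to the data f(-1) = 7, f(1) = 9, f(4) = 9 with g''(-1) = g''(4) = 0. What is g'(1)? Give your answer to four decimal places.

Put M_i = g'' at the i-th knot. Here h = (2, 3) and Δ = (1, 0), so the interior equations h_(i-1)·M_(i-1) + 2(h_(i-1)+h_i)·M_i + h_i·M_(i+1) = 6(Δ_i − Δ_(i-1)) read
  2·M_0 + 10·M_1 + 3·M_2 = 6(Δ_1 - Δ_0) = -6
Natural end conditions: M_0 = M_2 = 0.
Solving the tridiagonal system: M_0 = 0, M_1 = -3/5, M_2 = 0.
On [1, 4], g'(x) = b_1 + 2c_1·(x - 1) + 3d_1·(x - 1)² with b_1 = Δ_1 - h_1(2M_1 + M_2)/6 = 3/5, c_1 = M_1/2 = -3/10, d_1 = (M_2 - M_1)/(6h_1) = 1/30. So g'(1) = 3/5.

0.6000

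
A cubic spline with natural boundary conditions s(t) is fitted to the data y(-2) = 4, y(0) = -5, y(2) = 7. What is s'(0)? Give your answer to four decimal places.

Put σ_i = s'' at the i-th knot. Here h = (2, 2) and Δ = (-9/2, 6), so the interior equations h_(i-1)·σ_(i-1) + 2(h_(i-1)+h_i)·σ_i + h_i·σ_(i+1) = 6(Δ_i − Δ_(i-1)) read
  2·σ_0 + 8·σ_1 + 2·σ_2 = 6(Δ_1 - Δ_0) = 63
Natural end conditions: σ_0 = σ_2 = 0.
Hence σ_0 = 0, σ_1 = 63/8, σ_2 = 0.
On [0, 2], s'(t) = b_1 + 2c_1·t + 3d_1·t² with b_1 = Δ_1 - h_1(2σ_1 + σ_2)/6 = 3/4, c_1 = σ_1/2 = 63/16, d_1 = (σ_2 - σ_1)/(6h_1) = -21/32. So s'(0) = 3/4.

0.7500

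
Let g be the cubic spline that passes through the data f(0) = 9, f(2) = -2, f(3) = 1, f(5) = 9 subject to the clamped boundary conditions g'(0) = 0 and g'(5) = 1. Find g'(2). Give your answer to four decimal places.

-1.5313

Let m_i = g''(x_i). Step sizes h_i = 2, 1, 2; slopes of the chords Δ_i = (y_(i+1) - y_i)/h_i = -11/2, 3, 4.
  2·m_0 + 6·m_1 + 1·m_2 = 6(Δ_1 - Δ_0) = 51
  1·m_1 + 6·m_2 + 2·m_3 = 6(Δ_2 - Δ_1) = 6
Clamped end conditions give two more equations: 2h_0·m_0 + h_0·m_1 = 6(Δ_0 - g'(0)) = -33 and h_2·m_2 + 2h_2·m_3 = 6(g'(5) - Δ_2) = -18.
Solving the tridiagonal system: m_0 = -479/32, m_1 = 215/16, m_2 = 5/16, m_3 = -149/32.
On [2, 3], g'(x) = b_1 + 2c_1·(x - 2) + 3d_1·(x - 2)² with b_1 = Δ_1 - h_1(2m_1 + m_2)/6 = -49/32, c_1 = m_1/2 = 215/32, d_1 = (m_2 - m_1)/(6h_1) = -35/16. So g'(2) = -49/32.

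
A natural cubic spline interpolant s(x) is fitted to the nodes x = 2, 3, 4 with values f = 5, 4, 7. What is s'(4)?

4

Let M_i = s''(x_i). Step sizes h_i = 1, 1; slopes of the chords Δ_i = (y_(i+1) - y_i)/h_i = -1, 3.
  1·M_0 + 4·M_1 + 1·M_2 = 6(Δ_1 - Δ_0) = 24
Natural end conditions: M_0 = M_2 = 0.
Solving: M_0 = 0, M_1 = 6, M_2 = 0.
On [3, 4], s'(x) = b_1 + 2c_1·(x - 3) + 3d_1·(x - 3)² with b_1 = Δ_1 - h_1(2M_1 + M_2)/6 = 1, c_1 = M_1/2 = 3, d_1 = (M_2 - M_1)/(6h_1) = -1. So s'(4) = 4.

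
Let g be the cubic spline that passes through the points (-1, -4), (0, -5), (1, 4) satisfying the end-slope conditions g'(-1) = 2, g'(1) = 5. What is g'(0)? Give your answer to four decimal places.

Let M_i = g''(x_i). Step sizes h_i = 1, 1; slopes of the chords Δ_i = (y_(i+1) - y_i)/h_i = -1, 9.
  1·M_0 + 4·M_1 + 1·M_2 = 6(Δ_1 - Δ_0) = 60
Clamped end conditions give two more equations: 2h_0·M_0 + h_0·M_1 = 6(Δ_0 - g'(-1)) = -18 and h_1·M_1 + 2h_1·M_2 = 6(g'(1) - Δ_1) = -24.
Hence M_0 = -45/2, M_1 = 27, M_2 = -51/2.
On [0, 1], g'(t) = b_1 + 2c_1·t + 3d_1·t² with b_1 = Δ_1 - h_1(2M_1 + M_2)/6 = 17/4, c_1 = M_1/2 = 27/2, d_1 = (M_2 - M_1)/(6h_1) = -35/4. So g'(0) = 17/4.

4.2500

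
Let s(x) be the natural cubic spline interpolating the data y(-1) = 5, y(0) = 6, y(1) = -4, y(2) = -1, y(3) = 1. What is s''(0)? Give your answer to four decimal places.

Put M_i = s'' at the i-th knot. Here h = (1, 1, 1, 1) and Δ = (1, -10, 3, 2), so the interior equations h_(i-1)·M_(i-1) + 2(h_(i-1)+h_i)·M_i + h_i·M_(i+1) = 6(Δ_i − Δ_(i-1)) read
  1·M_0 + 4·M_1 + 1·M_2 = 6(Δ_1 - Δ_0) = -66
  1·M_1 + 4·M_2 + 1·M_3 = 6(Δ_2 - Δ_1) = 78
  1·M_2 + 4·M_3 + 1·M_4 = 6(Δ_3 - Δ_2) = -6
Natural end conditions: M_0 = M_4 = 0.
Solving the tridiagonal system: M_0 = 0, M_1 = -327/14, M_2 = 192/7, M_3 = -117/14, M_4 = 0.

-23.3571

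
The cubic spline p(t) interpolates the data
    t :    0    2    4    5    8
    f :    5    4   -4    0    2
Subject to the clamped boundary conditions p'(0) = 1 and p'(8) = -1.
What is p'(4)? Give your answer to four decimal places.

1.1750

Let M_i = p''(x_i). Step sizes h_i = 2, 2, 1, 3; slopes of the chords Δ_i = (y_(i+1) - y_i)/h_i = -1/2, -4, 4, 2/3.
  2·M_0 + 8·M_1 + 2·M_2 = 6(Δ_1 - Δ_0) = -21
  2·M_1 + 6·M_2 + 1·M_3 = 6(Δ_2 - Δ_1) = 48
  1·M_2 + 8·M_3 + 3·M_4 = 6(Δ_3 - Δ_2) = -20
Clamped end conditions give two more equations: 2h_0·M_0 + h_0·M_1 = 6(Δ_0 - p'(0)) = -9 and h_3·M_3 + 2h_3·M_4 = 6(p'(8) - Δ_3) = -10.
Solving the tridiagonal system: M_0 = 67/160, M_1 = -427/80, M_2 = 1669/160, M_3 = -313/80, M_4 = 139/480.
On [4, 5], p'(t) = b_2 + 2c_2·(t - 4) + 3d_2·(t - 4)² with b_2 = Δ_2 - h_2(2M_2 + M_3)/6 = 47/40, c_2 = M_2/2 = 1669/320, d_2 = (M_3 - M_2)/(6h_2) = -153/64. So p'(4) = 47/40.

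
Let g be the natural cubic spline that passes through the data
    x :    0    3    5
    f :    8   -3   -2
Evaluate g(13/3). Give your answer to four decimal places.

Let M_i = g''(x_i). Step sizes h_i = 3, 2; slopes of the chords Δ_i = (y_(i+1) - y_i)/h_i = -11/3, 1/2.
  3·M_0 + 10·M_1 + 2·M_2 = 6(Δ_1 - Δ_0) = 25
Natural end conditions: M_0 = M_2 = 0.
Solving the tridiagonal system: M_0 = 0, M_1 = 5/2, M_2 = 0.
On [3, 5], g(x) = -3 - 7/6·(x - 3) + 5/4·(x - 3)² - 5/24·(x - 3)³.
With (x - 3) = 4/3: g(13/3) = -229/81.

-2.8272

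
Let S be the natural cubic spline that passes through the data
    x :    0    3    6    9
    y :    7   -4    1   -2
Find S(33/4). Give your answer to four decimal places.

-0.5000

Write m_i for S''(x_i). With h_i = 3, 3, 3 and divided differences Δ_i = -11/3, 5/3, -1, the continuity of S' gives the tridiagonal system
  3·m_0 + 12·m_1 + 3·m_2 = 6(Δ_1 - Δ_0) = 32
  3·m_1 + 12·m_2 + 3·m_3 = 6(Δ_2 - Δ_1) = -16
Natural end conditions: m_0 = m_3 = 0.
Solving: m_0 = 0, m_1 = 16/5, m_2 = -32/15, m_3 = 0.
On [6, 9], S(x) = 1 + 17/15·(x - 6) - 16/15·(x - 6)² + 16/135·(x - 6)³.
With (x - 6) = 9/4: S(33/4) = -1/2.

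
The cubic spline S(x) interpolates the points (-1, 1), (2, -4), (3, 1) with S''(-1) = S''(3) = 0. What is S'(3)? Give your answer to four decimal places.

With m_i denoting the second derivative at x_i, h_i = 3, 1, and Δ_i = (y_(i+1) − y_i)/h_i = -5/3, 5:
  3·m_0 + 8·m_1 + 1·m_2 = 6(Δ_1 - Δ_0) = 40
Natural end conditions: m_0 = m_2 = 0.
Solving: m_0 = 0, m_1 = 5, m_2 = 0.
On [2, 3], S'(x) = b_1 + 2c_1·(x - 2) + 3d_1·(x - 2)² with b_1 = Δ_1 - h_1(2m_1 + m_2)/6 = 10/3, c_1 = m_1/2 = 5/2, d_1 = (m_2 - m_1)/(6h_1) = -5/6. So S'(3) = 35/6.

5.8333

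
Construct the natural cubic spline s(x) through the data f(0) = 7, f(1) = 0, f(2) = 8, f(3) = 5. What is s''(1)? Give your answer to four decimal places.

28.4000

With m_i denoting the second derivative at x_i, h_i = 1, 1, 1, and Δ_i = (y_(i+1) − y_i)/h_i = -7, 8, -3:
  1·m_0 + 4·m_1 + 1·m_2 = 6(Δ_1 - Δ_0) = 90
  1·m_1 + 4·m_2 + 1·m_3 = 6(Δ_2 - Δ_1) = -66
Natural end conditions: m_0 = m_3 = 0.
Solving: m_0 = 0, m_1 = 142/5, m_2 = -118/5, m_3 = 0.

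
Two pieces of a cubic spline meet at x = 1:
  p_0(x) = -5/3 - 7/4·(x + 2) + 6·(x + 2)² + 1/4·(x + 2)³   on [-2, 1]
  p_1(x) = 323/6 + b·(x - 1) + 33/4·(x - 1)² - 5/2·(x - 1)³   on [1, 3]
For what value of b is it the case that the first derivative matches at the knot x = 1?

41

p_0'(x) = -7/4 + 12·(x + 2) + 3/4·(x + 2)², so p_0'(1) = 41. On the right, p_1'(1) = b, so b = 41.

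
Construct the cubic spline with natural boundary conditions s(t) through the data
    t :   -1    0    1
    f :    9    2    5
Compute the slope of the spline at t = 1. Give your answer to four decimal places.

With M_i denoting the second derivative at x_i, h_i = 1, 1, and Δ_i = (y_(i+1) − y_i)/h_i = -7, 3:
  1·M_0 + 4·M_1 + 1·M_2 = 6(Δ_1 - Δ_0) = 60
Natural end conditions: M_0 = M_2 = 0.
Forward elimination and back-substitution give M_0 = 0, M_1 = 15, M_2 = 0.
On [0, 1], s'(t) = b_1 + 2c_1·t + 3d_1·t² with b_1 = Δ_1 - h_1(2M_1 + M_2)/6 = -2, c_1 = M_1/2 = 15/2, d_1 = (M_2 - M_1)/(6h_1) = -5/2. So s'(1) = 11/2.

5.5000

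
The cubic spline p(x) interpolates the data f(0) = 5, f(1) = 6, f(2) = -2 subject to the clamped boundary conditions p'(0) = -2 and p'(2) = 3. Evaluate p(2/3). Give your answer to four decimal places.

Put m_i = p'' at the i-th knot. Here h = (1, 1) and Δ = (1, -8), so the interior equations h_(i-1)·m_(i-1) + 2(h_(i-1)+h_i)·m_i + h_i·m_(i+1) = 6(Δ_i − Δ_(i-1)) read
  1·m_0 + 4·m_1 + 1·m_2 = 6(Δ_1 - Δ_0) = -54
Clamped end conditions give two more equations: 2h_0·m_0 + h_0·m_1 = 6(Δ_0 - p'(0)) = 18 and h_1·m_1 + 2h_1·m_2 = 6(p'(2) - Δ_1) = 66.
Solving: m_0 = 25, m_1 = -32, m_2 = 49.
On [0, 1], p(x) = 5 - 2·x + 25/2·x² - 19/2·x³.
With x = 2/3: p(2/3) = 173/27.

6.4074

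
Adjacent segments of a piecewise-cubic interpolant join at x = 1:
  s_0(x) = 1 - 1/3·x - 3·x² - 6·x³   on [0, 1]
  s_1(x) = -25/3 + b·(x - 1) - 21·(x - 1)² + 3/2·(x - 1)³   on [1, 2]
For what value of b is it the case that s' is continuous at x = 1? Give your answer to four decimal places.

s_0'(x) = -1/3 - 6·x - 18·x², so s_0'(1) = -73/3. On the right, s_1'(1) = b, so b = -73/3.

-24.3333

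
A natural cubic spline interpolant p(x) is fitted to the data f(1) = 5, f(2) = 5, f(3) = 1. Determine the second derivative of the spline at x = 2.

-6

Write M_i for p''(x_i). With h_i = 1, 1 and divided differences Δ_i = 0, -4, the continuity of p' gives the tridiagonal system
  1·M_0 + 4·M_1 + 1·M_2 = 6(Δ_1 - Δ_0) = -24
Natural end conditions: M_0 = M_2 = 0.
Forward elimination and back-substitution give M_0 = 0, M_1 = -6, M_2 = 0.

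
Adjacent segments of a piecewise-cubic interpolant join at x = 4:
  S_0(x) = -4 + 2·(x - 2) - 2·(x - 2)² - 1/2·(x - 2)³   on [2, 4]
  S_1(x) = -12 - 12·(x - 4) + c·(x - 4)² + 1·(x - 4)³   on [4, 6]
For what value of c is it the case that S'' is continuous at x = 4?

-5

S_0''(x) = -4 - 3·(x - 2), so S_0''(4) = -10. On the right, S_1''(4) = 2c, so c = -5.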